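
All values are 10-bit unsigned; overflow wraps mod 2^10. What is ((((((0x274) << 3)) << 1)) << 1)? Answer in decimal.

0x274 = 1001110100
→ << 3 (mod 2^10) → 1110100000 = 928
→ << 1 (mod 2^10) → 1101000000 = 832
→ << 1 (mod 2^10) → 1010000000 = 640

640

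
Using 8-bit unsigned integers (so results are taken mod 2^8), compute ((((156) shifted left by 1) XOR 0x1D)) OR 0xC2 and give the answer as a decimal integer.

156 = 10011100
→ shifted left by 1 (mod 2^8) → 00111000 = 56
0x1D = 00011101
→ XOR → 00100101 = 37
0xC2 = 11000010
→ OR → 11100111 = 231

231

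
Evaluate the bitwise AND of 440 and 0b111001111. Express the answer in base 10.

440 = 110111000
b = 111001111
AND → 110001000 = 392

392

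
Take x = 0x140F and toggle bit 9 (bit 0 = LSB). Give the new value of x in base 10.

x = 01010000001111
bit 9 is currently 0; toggle it via x ^ (1 << 9) = x ^ 512
→ 01011000001111 = 5647

5647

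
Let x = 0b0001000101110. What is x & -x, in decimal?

2

x = 1000101110 = 558
-x (two's complement) = …0111010010
AND   = 0000000010 = 2
(x & -x isolates the lowest set bit of x.)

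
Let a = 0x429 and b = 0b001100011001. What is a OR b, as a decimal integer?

1849

0x429 = 10000101001
b = 01100011001
 OR → 11100111001 = 1849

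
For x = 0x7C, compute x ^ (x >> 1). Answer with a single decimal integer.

66

x = 1111100 = 124
x>>1 = 0111110
XOR  = 1000010 = 66
(x ^ (x >> 1) gives the standard binary-reflected Gray code of x.)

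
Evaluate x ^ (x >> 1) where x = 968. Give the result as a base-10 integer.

556

x = 1111001000 = 968
x>>1 = 0111100100
XOR  = 1000101100 = 556
(x ^ (x >> 1) gives the standard binary-reflected Gray code of x.)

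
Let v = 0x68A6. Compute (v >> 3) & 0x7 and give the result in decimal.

4

v = 110100010100110
Shift right by 3: 110100010100
Mask low 3 bits: 100 = 4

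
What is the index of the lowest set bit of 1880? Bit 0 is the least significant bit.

1880 = 11101011000
Trailing zeros: 3, so the lowest set bit is bit 3 (value 8).

3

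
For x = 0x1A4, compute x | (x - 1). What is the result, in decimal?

423

x = 110100100 = 420
x - 1 = 110100011
OR    = 110100111 = 423
(x | (x - 1) sets all bits below the lowest set bit.)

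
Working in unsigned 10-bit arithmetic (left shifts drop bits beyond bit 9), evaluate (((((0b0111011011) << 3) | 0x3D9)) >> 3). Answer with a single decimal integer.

0b0111011011 = 0111011011
→ << 3 (mod 2^10) → 1011011000 = 728
0x3D9 = 1111011001
→ | → 1111011001 = 985
→ >> 3 → 0001111011 = 123

123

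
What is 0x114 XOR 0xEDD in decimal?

4041

0x114 = 000100010100
0xEDD = 111011011101
XOR → 111111001001 = 4041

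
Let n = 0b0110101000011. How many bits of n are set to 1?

6

n = 110101000011
Count the 1s: 1 + 1 + 1 + 1 + 1 + 1 = 6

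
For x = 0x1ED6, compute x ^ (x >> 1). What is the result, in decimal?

x = 1111011010110 = 7894
x>>1 = 0111101101011
XOR  = 1000110111101 = 4541
(x ^ (x >> 1) gives the standard binary-reflected Gray code of x.)

4541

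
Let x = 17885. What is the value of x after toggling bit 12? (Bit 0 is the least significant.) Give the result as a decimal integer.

21981

x = 0100010111011101
bit 12 is currently 0; toggle it via x ^ (1 << 12) = x ^ 4096
→ 0101010111011101 = 21981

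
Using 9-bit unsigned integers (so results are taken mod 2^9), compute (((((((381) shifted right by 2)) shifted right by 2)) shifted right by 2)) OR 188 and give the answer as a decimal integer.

189

381 = 101111101
→ shifted right by 2 → 001011111 = 95
→ shifted right by 2 → 000010111 = 23
→ shifted right by 2 → 000000101 = 5
188 = 010111100
→ OR → 010111101 = 189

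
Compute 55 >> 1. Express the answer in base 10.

27

55 = 110111
shift right by 1 → 011011 = 27
(equivalently, floor(55 / 2))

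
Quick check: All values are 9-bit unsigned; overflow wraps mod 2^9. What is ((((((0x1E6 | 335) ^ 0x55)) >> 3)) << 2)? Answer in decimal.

220

0x1E6 = 111100110
335 = 101001111
→ | → 111101111 = 495
0x55 = 001010101
→ ^ → 110111010 = 442
→ >> 3 → 000110111 = 55
→ << 2 (mod 2^9) → 011011100 = 220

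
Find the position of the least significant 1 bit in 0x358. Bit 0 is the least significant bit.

0x358 = 1101011000
Trailing zeros: 3, so the lowest set bit is bit 3 (value 8).

3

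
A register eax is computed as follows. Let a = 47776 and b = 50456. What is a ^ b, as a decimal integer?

32696

47776 = 1011101010100000
50456 = 1100010100011000
XOR → 0111111110111000 = 32696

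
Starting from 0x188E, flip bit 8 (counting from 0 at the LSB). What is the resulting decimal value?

6542

x = 1100010001110
bit 8 is currently 0; toggle it via x ^ (1 << 8) = x ^ 256
→ 1100110001110 = 6542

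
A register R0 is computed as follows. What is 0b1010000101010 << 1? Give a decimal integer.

x = 01010000101010
shift left by 1 → 10100001010100 = 10324
(equivalently, 5162 × 2^1 = 5162 × 2)

10324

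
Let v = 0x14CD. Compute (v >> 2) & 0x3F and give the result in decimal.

v = 1010011001101
Shift right by 2: 10100110011
Mask low 6 bits: 110011 = 51

51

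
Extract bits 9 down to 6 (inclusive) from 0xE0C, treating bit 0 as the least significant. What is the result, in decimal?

8

v = 111000001100
Shift right by 6: 111000
Mask low 4 bits: 1000 = 8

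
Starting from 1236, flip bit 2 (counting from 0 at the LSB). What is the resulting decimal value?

x = 10011010100
bit 2 is currently 1; toggle it via x ^ (1 << 2) = x ^ 4
→ 10011010000 = 1232

1232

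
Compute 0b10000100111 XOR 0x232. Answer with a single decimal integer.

1557

a = 10000100111
0x232 = 01000110010
XOR → 11000010101 = 1557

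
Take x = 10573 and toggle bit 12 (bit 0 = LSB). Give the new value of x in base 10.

x = 10100101001101
bit 12 is currently 0; toggle it via x ^ (1 << 12) = x ^ 4096
→ 11100101001101 = 14669

14669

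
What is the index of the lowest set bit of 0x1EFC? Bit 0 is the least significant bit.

0x1EFC = 1111011111100
Trailing zeros: 2, so the lowest set bit is bit 2 (value 4).

2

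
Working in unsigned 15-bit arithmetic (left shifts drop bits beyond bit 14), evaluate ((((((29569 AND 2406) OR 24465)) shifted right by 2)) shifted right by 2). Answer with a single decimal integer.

29569 = 111001110000001
2406 = 000100101100110
→ AND → 000000100000000 = 256
24465 = 101111110010001
→ OR → 101111110010001 = 24465
→ shifted right by 2 → 001011111100100 = 6116
→ shifted right by 2 → 000010111111001 = 1529

1529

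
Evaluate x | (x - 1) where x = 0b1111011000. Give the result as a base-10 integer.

x = 1111011000 = 984
x - 1 = 1111010111
OR    = 1111011111 = 991
(x | (x - 1) sets all bits below the lowest set bit.)

991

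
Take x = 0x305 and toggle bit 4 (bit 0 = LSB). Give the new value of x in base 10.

x = 1100000101
bit 4 is currently 0; toggle it via x ^ (1 << 4) = x ^ 16
→ 1100010101 = 789

789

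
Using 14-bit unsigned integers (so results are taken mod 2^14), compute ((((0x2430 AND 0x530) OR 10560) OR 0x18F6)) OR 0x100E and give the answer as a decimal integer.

0x2430 = 10010000110000
0x530 = 00010100110000
→ AND → 00010000110000 = 1072
10560 = 10100101000000
→ OR → 10110101110000 = 11632
0x18F6 = 01100011110110
→ OR → 11110111110110 = 15862
0x100E = 01000000001110
→ OR → 11110111111110 = 15870

15870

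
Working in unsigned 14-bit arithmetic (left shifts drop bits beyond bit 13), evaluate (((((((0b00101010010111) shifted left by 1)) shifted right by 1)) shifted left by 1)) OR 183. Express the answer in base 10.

5567

0b00101010010111 = 00101010010111
→ shifted left by 1 (mod 2^14) → 01010100101110 = 5422
→ shifted right by 1 → 00101010010111 = 2711
→ shifted left by 1 (mod 2^14) → 01010100101110 = 5422
183 = 00000010110111
→ OR → 01010110111111 = 5567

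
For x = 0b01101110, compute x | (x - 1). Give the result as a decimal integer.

111

x = 1101110 = 110
x - 1 = 1101101
OR    = 1101111 = 111
(x | (x - 1) sets all bits below the lowest set bit.)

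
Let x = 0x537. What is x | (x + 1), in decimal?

1343

x = 10100110111 = 1335
x + 1 = 10100111000
OR    = 10100111111 = 1343
(x | (x + 1) sets the lowest cleared bit.)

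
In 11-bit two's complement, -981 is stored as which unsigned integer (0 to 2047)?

981 in 11 bits: 01111010101
Invert: 10000101010
Add 1:  10000101011 = 1067
(Check: 2^11 - 981 = 2048 - 981 = 1067.)

1067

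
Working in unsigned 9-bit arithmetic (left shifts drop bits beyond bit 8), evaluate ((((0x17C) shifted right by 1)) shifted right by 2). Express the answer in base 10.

47

0x17C = 101111100
→ shifted right by 1 → 010111110 = 190
→ shifted right by 2 → 000101111 = 47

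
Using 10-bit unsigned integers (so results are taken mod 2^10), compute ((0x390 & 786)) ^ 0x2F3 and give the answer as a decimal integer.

483

0x390 = 1110010000
786 = 1100010010
→ & → 1100010000 = 784
0x2F3 = 1011110011
→ ^ → 0111100011 = 483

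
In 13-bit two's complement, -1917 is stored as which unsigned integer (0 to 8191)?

1917 in 13 bits: 0011101111101
Invert: 1100010000010
Add 1:  1100010000011 = 6275
(Check: 2^13 - 1917 = 8192 - 1917 = 6275.)

6275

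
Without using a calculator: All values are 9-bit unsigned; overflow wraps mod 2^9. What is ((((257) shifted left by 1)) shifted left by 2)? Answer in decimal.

257 = 100000001
→ shifted left by 1 (mod 2^9) → 000000010 = 2
→ shifted left by 2 (mod 2^9) → 000001000 = 8

8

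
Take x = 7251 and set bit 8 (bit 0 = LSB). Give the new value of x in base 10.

x = 01110001010011
bit 8 is currently 0; set it via x | (1 << 8) = x | 256
→ 01110101010011 = 7507

7507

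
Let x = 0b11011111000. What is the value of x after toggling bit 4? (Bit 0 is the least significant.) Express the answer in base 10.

x = 11011111000
bit 4 is currently 1; toggle it via x ^ (1 << 4) = x ^ 16
→ 11011101000 = 1768

1768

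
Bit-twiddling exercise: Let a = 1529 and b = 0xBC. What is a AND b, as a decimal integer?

1529 = 10111111001
0xBC = 00010111100
AND → 00010111000 = 184

184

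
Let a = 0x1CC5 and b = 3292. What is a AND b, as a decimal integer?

0x1CC5 = 1110011000101
3292 = 0110011011100
AND → 0110011000100 = 3268

3268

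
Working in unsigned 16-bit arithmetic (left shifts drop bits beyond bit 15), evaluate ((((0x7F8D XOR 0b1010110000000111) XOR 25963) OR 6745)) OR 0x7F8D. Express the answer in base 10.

65533

0x7F8D = 0111111110001101
0b1010110000000111 = 1010110000000111
→ XOR → 1101001110001010 = 54154
25963 = 0110010101101011
→ XOR → 1011011011100001 = 46817
6745 = 0001101001011001
→ OR → 1011111011111001 = 48889
0x7F8D = 0111111110001101
→ OR → 1111111111111101 = 65533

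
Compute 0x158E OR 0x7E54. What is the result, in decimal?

0x158E = 001010110001110
0x7E54 = 111111001010100
 OR → 111111111011110 = 32734

32734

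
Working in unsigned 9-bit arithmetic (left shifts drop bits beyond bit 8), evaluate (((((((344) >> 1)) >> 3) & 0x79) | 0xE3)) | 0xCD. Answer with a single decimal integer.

344 = 101011000
→ >> 1 → 010101100 = 172
→ >> 3 → 000010101 = 21
0x79 = 001111001
→ & → 000010001 = 17
0xE3 = 011100011
→ | → 011110011 = 243
0xCD = 011001101
→ | → 011111111 = 255

255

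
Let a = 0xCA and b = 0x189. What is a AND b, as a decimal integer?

0xCA = 011001010
0x189 = 110001001
AND → 010001000 = 136

136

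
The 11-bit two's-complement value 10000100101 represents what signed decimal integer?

pattern = 10000100101 (MSB is 1 ⇒ negative)
Invert: 01111011010, add 1 → 01111011011 = 987, so the value is -987.
(Equivalently: 1061 - 2^11 = 1061 - 2048 = -987.)

-987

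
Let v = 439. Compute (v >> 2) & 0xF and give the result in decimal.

13

v = 110110111
Shift right by 2: 1101101
Mask low 4 bits: 1101 = 13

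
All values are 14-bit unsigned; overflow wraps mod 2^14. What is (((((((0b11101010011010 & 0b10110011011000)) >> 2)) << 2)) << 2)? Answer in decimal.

0b11101010011010 = 11101010011010
0b10110011011000 = 10110011011000
→ & → 10100010011000 = 10392
→ >> 2 → 00101000100110 = 2598
→ << 2 (mod 2^14) → 10100010011000 = 10392
→ << 2 (mod 2^14) → 10001001100000 = 8800

8800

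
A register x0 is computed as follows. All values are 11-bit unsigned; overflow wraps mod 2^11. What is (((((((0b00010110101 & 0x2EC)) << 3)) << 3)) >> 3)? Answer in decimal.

0b00010110101 = 00010110101
0x2EC = 01011101100
→ & → 00010100100 = 164
→ << 3 (mod 2^11) → 10100100000 = 1312
→ << 3 (mod 2^11) → 00100000000 = 256
→ >> 3 → 00000100000 = 32

32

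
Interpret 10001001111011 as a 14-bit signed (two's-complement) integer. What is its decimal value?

-7557

pattern = 10001001111011 (MSB is 1 ⇒ negative)
Invert: 01110110000100, add 1 → 01110110000101 = 7557, so the value is -7557.
(Equivalently: 8827 - 2^14 = 8827 - 16384 = -7557.)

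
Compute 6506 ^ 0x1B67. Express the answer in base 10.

525

6506 = 1100101101010
0x1B67 = 1101101100111
XOR → 0001000001101 = 525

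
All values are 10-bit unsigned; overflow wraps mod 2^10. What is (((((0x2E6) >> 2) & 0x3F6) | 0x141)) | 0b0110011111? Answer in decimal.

0x2E6 = 1011100110
→ >> 2 → 0010111001 = 185
0x3F6 = 1111110110
→ & → 0010110000 = 176
0x141 = 0101000001
→ | → 0111110001 = 497
0b0110011111 = 0110011111
→ | → 0111111111 = 511

511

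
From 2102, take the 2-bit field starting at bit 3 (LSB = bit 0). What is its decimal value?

v = 00100000110110
Shift right by 3: 00100000110
Mask low 2 bits: 10 = 2

2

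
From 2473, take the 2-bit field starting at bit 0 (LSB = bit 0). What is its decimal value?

v = 00100110101001
Shift right by 0: 00100110101001
Mask low 2 bits: 01 = 1

1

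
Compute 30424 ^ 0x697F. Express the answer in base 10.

30424 = 111011011011000
0x697F = 110100101111111
XOR → 001111110100111 = 8103

8103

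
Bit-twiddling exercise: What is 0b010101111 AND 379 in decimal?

a = 010101111
379 = 101111011
AND → 000101011 = 43

43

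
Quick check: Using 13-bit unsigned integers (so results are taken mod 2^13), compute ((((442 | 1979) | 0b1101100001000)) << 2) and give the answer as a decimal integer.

7916

442 = 0000110111010
1979 = 0011110111011
→ | → 0011110111011 = 1979
0b1101100001000 = 1101100001000
→ | → 1111110111011 = 8123
→ << 2 (mod 2^13) → 1111011101100 = 7916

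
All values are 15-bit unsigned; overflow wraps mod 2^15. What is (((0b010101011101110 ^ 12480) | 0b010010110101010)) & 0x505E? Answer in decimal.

0b010101011101110 = 010101011101110
12480 = 011000011000000
→ ^ → 001101000101110 = 6702
0b010010110101010 = 010010110101010
→ | → 011111110101110 = 16302
0x505E = 101000001011110
→ & → 001000000001110 = 4110

4110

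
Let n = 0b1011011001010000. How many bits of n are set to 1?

n = 1011011001010000
Count the 1s: 1 + 1 + 1 + 1 + 1 + 1 + 1 = 7

7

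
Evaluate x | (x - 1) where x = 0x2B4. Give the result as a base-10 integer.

x = 1010110100 = 692
x - 1 = 1010110011
OR    = 1010110111 = 695
(x | (x - 1) sets all bits below the lowest set bit.)

695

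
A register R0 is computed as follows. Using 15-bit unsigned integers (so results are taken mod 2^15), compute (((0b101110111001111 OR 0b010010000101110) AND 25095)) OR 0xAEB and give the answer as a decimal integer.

0b101110111001111 = 101110111001111
0b010010000101110 = 010010000101110
→ OR → 111110111101111 = 32239
25095 = 110001000000111
→ AND → 110000000000111 = 24583
0xAEB = 000101011101011
→ OR → 110101011101111 = 27375

27375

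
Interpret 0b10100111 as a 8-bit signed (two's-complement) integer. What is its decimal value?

-89

pattern = 10100111 (MSB is 1 ⇒ negative)
Invert: 01011000, add 1 → 01011001 = 89, so the value is -89.
(Equivalently: 167 - 2^8 = 167 - 256 = -89.)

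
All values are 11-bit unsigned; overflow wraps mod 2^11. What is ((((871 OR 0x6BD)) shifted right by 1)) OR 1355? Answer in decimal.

2047

871 = 01101100111
0x6BD = 11010111101
→ OR → 11111111111 = 2047
→ shifted right by 1 → 01111111111 = 1023
1355 = 10101001011
→ OR → 11111111111 = 2047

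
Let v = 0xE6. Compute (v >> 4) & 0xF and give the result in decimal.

v = 011100110
Shift right by 4: 01110
Mask low 4 bits: 1110 = 14

14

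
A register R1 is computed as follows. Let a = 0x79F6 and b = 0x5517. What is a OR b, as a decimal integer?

32247

0x79F6 = 111100111110110
0x5517 = 101010100010111
 OR → 111110111110111 = 32247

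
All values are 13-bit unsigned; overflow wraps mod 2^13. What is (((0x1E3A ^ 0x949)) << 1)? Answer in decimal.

3814

0x1E3A = 1111000111010
0x949 = 0100101001001
→ ^ → 1011101110011 = 6003
→ << 1 (mod 2^13) → 0111011100110 = 3814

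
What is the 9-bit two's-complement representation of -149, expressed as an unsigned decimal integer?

149 in 9 bits: 010010101
Invert: 101101010
Add 1:  101101011 = 363
(Check: 2^9 - 149 = 512 - 149 = 363.)

363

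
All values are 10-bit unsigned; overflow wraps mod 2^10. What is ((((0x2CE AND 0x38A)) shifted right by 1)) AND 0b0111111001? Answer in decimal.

0x2CE = 1011001110
0x38A = 1110001010
→ AND → 1010001010 = 650
→ shifted right by 1 → 0101000101 = 325
0b0111111001 = 0111111001
→ AND → 0101000001 = 321

321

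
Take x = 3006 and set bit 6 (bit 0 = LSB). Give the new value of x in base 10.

3070

x = 101110111110
bit 6 is currently 0; set it via x | (1 << 6) = x | 64
→ 101111111110 = 3070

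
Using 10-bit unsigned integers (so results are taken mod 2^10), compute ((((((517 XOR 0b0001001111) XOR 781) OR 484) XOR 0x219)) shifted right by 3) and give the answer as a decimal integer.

127

517 = 1000000101
0b0001001111 = 0001001111
→ XOR → 1001001010 = 586
781 = 1100001101
→ XOR → 0101000111 = 327
484 = 0111100100
→ OR → 0111100111 = 487
0x219 = 1000011001
→ XOR → 1111111110 = 1022
→ shifted right by 3 → 0001111111 = 127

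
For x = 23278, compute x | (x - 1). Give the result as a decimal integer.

x = 101101011101110 = 23278
x - 1 = 101101011101101
OR    = 101101011101111 = 23279
(x | (x - 1) sets all bits below the lowest set bit.)

23279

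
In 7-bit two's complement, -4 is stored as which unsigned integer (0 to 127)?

4 in 7 bits: 0000100
Invert: 1111011
Add 1:  1111100 = 124
(Check: 2^7 - 4 = 128 - 4 = 124.)

124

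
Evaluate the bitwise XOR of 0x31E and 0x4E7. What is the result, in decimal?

2041

0x31E = 01100011110
0x4E7 = 10011100111
XOR → 11111111001 = 2041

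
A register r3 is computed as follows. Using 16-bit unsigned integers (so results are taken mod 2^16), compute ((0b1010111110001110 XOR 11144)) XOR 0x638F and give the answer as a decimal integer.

59273

0b1010111110001110 = 1010111110001110
11144 = 0010101110001000
→ XOR → 1000010000000110 = 33798
0x638F = 0110001110001111
→ XOR → 1110011110001001 = 59273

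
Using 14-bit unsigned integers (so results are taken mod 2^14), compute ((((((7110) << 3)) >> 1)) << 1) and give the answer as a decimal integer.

7110 = 01101111000110
→ << 3 (mod 2^14) → 01111000110000 = 7728
→ >> 1 → 00111100011000 = 3864
→ << 1 (mod 2^14) → 01111000110000 = 7728

7728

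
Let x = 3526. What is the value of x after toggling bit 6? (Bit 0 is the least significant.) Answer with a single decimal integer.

3462

x = 0110111000110
bit 6 is currently 1; toggle it via x ^ (1 << 6) = x ^ 64
→ 0110110000110 = 3462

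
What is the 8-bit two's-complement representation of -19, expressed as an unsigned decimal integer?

237

19 in 8 bits: 00010011
Invert: 11101100
Add 1:  11101101 = 237
(Check: 2^8 - 19 = 256 - 19 = 237.)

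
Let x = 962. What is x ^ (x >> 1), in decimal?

x = 1111000010 = 962
x>>1 = 0111100001
XOR  = 1000100011 = 547
(x ^ (x >> 1) gives the standard binary-reflected Gray code of x.)

547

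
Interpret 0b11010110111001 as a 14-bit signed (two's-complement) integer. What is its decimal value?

-2631

pattern = 11010110111001 (MSB is 1 ⇒ negative)
Invert: 00101001000110, add 1 → 00101001000111 = 2631, so the value is -2631.
(Equivalently: 13753 - 2^14 = 13753 - 16384 = -2631.)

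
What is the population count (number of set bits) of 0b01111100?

5

n = 1111100
Count the 1s: 1 + 1 + 1 + 1 + 1 = 5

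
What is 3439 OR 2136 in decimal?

3439 = 110101101111
2136 = 100001011000
 OR → 110101111111 = 3455

3455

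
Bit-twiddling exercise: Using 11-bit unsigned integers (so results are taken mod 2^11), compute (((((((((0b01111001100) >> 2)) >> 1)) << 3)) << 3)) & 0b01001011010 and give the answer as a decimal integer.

576

0b01111001100 = 01111001100
→ >> 2 → 00011110011 = 243
→ >> 1 → 00001111001 = 121
→ << 3 (mod 2^11) → 01111001000 = 968
→ << 3 (mod 2^11) → 11001000000 = 1600
0b01001011010 = 01001011010
→ & → 01001000000 = 576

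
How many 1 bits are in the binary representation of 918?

6

918 = 1110010110
Count the 1s: 1 + 1 + 1 + 1 + 1 + 1 = 6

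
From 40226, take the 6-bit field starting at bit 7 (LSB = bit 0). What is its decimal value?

58

v = 1001110100100010
Shift right by 7: 100111010
Mask low 6 bits: 111010 = 58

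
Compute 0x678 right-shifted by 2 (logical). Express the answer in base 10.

0x678 = 11001111000
shift right by 2 → 00110011110 = 414
(equivalently, floor(1656 / 4))

414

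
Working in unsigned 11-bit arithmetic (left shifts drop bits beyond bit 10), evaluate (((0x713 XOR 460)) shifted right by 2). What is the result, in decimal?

0x713 = 11100010011
460 = 00111001100
→ XOR → 11011011111 = 1759
→ shifted right by 2 → 00110110111 = 439

439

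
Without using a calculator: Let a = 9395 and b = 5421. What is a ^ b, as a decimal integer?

12702

9395 = 10010010110011
5421 = 01010100101101
XOR → 11000110011110 = 12702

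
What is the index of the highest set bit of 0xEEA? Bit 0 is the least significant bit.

11

0xEEA = 111011101010
The topmost 1 is at position 11 (since 2^11 = 2048 ≤ 3818 < 4096).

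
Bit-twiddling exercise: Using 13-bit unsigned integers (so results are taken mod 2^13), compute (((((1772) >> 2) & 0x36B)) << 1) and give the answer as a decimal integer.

1772 = 0011011101100
→ >> 2 → 0000110111011 = 443
0x36B = 0001101101011
→ & → 0000100101011 = 299
→ << 1 (mod 2^13) → 0001001010110 = 598

598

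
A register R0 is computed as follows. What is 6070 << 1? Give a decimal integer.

12140

6070 = 01011110110110
shift left by 1 → 10111101101100 = 12140
(equivalently, 6070 × 2^1 = 6070 × 2)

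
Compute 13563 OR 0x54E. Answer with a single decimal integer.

13563 = 11010011111011
0x54E = 00010101001110
 OR → 11010111111111 = 13823

13823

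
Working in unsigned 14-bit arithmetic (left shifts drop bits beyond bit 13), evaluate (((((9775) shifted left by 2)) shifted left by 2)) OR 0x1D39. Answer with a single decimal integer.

16377

9775 = 10011000101111
→ shifted left by 2 (mod 2^14) → 01100010111100 = 6332
→ shifted left by 2 (mod 2^14) → 10001011110000 = 8944
0x1D39 = 01110100111001
→ OR → 11111111111001 = 16377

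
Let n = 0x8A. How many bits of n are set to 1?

3

0x8A = 10001010
Count the 1s: 1 + 1 + 1 = 3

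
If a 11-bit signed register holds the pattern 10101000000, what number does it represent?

pattern = 10101000000 (MSB is 1 ⇒ negative)
Invert: 01010111111, add 1 → 01011000000 = 704, so the value is -704.
(Equivalently: 1344 - 2^11 = 1344 - 2048 = -704.)

-704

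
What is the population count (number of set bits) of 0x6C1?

5

0x6C1 = 11011000001
Count the 1s: 1 + 1 + 1 + 1 + 1 = 5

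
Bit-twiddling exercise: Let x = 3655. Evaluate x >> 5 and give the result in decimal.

3655 = 111001000111
shift right by 5 → 000001110010 = 114
(equivalently, floor(3655 / 32))

114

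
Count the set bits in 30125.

30125 = 111010110101101
Count the 1s: 1 + 1 + 1 + 1 + 1 + 1 + 1 + 1 + 1 + 1 = 10

10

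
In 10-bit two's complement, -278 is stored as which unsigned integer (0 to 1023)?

746

278 in 10 bits: 0100010110
Invert: 1011101001
Add 1:  1011101010 = 746
(Check: 2^10 - 278 = 1024 - 278 = 746.)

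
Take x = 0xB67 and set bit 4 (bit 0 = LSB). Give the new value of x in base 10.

2935

x = 101101100111
bit 4 is currently 0; set it via x | (1 << 4) = x | 16
→ 101101110111 = 2935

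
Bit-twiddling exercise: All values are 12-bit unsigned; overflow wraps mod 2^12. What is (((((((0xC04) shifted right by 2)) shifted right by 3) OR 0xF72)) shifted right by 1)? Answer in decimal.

1977

0xC04 = 110000000100
→ shifted right by 2 → 001100000001 = 769
→ shifted right by 3 → 000001100000 = 96
0xF72 = 111101110010
→ OR → 111101110010 = 3954
→ shifted right by 1 → 011110111001 = 1977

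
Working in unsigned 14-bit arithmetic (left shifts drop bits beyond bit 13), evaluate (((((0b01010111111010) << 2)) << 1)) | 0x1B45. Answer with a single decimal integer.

0b01010111111010 = 01010111111010
→ << 2 (mod 2^14) → 01011111101000 = 6120
→ << 1 (mod 2^14) → 10111111010000 = 12240
0x1B45 = 01101101000101
→ | → 11111111010101 = 16341

16341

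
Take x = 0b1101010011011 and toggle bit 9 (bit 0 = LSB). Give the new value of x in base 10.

x = 1101010011011
bit 9 is currently 1; toggle it via x ^ (1 << 9) = x ^ 512
→ 1100010011011 = 6299

6299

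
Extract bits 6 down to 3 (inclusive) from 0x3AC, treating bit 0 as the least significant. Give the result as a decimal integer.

5

v = 1110101100
Shift right by 3: 1110101
Mask low 4 bits: 0101 = 5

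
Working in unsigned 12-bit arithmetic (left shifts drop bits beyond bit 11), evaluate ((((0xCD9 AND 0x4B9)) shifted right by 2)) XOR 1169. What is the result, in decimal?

0xCD9 = 110011011001
0x4B9 = 010010111001
→ AND → 010010011001 = 1177
→ shifted right by 2 → 000100100110 = 294
1169 = 010010010001
→ XOR → 010110110111 = 1463

1463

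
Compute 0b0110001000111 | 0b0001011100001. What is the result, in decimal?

a = 110001000111
b = 001011100001
 OR → 111011100111 = 3815

3815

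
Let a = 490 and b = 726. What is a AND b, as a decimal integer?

490 = 0111101010
726 = 1011010110
AND → 0011000010 = 194

194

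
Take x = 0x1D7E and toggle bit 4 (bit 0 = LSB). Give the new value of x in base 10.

7534

x = 1110101111110
bit 4 is currently 1; toggle it via x ^ (1 << 4) = x ^ 16
→ 1110101101110 = 7534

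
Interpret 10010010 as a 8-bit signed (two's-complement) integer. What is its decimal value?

pattern = 10010010 (MSB is 1 ⇒ negative)
Invert: 01101101, add 1 → 01101110 = 110, so the value is -110.
(Equivalently: 146 - 2^8 = 146 - 256 = -110.)

-110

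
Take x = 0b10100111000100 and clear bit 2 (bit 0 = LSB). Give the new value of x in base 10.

x = 10100111000100
bit 2 is currently 1; clear it via x & ~(1 << 2) = x & ~4
→ 10100111000000 = 10688

10688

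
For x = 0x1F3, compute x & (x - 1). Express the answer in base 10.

x = 111110011 = 499
x - 1 = 111110010
AND   = 111110010 = 498
(x & (x - 1) clears the lowest set bit of x.)

498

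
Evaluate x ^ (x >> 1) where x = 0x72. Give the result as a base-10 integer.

x = 1110010 = 114
x>>1 = 0111001
XOR  = 1001011 = 75
(x ^ (x >> 1) gives the standard binary-reflected Gray code of x.)

75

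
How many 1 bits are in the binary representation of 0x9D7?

0x9D7 = 100111010111
Count the 1s: 1 + 1 + 1 + 1 + 1 + 1 + 1 + 1 = 8

8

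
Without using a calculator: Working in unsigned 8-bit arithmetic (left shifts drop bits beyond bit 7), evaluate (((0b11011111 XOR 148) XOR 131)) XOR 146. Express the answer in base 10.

0b11011111 = 11011111
148 = 10010100
→ XOR → 01001011 = 75
131 = 10000011
→ XOR → 11001000 = 200
146 = 10010010
→ XOR → 01011010 = 90

90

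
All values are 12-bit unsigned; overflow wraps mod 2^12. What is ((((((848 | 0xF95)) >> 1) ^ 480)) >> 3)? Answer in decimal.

848 = 001101010000
0xF95 = 111110010101
→ | → 111111010101 = 4053
→ >> 1 → 011111101010 = 2026
480 = 000111100000
→ ^ → 011000001010 = 1546
→ >> 3 → 000011000001 = 193

193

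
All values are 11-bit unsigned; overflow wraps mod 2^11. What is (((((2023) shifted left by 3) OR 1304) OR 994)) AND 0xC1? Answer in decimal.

192

2023 = 11111100111
→ shifted left by 3 (mod 2^11) → 11100111000 = 1848
1304 = 10100011000
→ OR → 11100111000 = 1848
994 = 01111100010
→ OR → 11111111010 = 2042
0xC1 = 00011000001
→ AND → 00011000000 = 192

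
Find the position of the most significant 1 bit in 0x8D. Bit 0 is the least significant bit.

0x8D = 10001101
The topmost 1 is at position 7 (since 2^7 = 128 ≤ 141 < 256).

7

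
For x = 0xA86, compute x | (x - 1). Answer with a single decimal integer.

x = 101010000110 = 2694
x - 1 = 101010000101
OR    = 101010000111 = 2695
(x | (x - 1) sets all bits below the lowest set bit.)

2695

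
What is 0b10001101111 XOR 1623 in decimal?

568

a = 10001101111
1623 = 11001010111
XOR → 01000111000 = 568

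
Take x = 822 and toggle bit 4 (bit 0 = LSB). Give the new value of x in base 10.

x = 001100110110
bit 4 is currently 1; toggle it via x ^ (1 << 4) = x ^ 16
→ 001100100110 = 806

806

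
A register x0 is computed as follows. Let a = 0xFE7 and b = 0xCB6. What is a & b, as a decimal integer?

0xFE7 = 111111100111
0xCB6 = 110010110110
AND → 110010100110 = 3238

3238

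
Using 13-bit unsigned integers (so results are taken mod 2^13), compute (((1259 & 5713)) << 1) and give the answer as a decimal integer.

2178

1259 = 0010011101011
5713 = 1011001010001
→ & → 0010001000001 = 1089
→ << 1 (mod 2^13) → 0100010000010 = 2178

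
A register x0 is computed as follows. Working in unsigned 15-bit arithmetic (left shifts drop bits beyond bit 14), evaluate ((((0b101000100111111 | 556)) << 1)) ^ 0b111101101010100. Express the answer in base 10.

0b101000100111111 = 101000100111111
556 = 000001000101100
→ | → 101001100111111 = 21311
→ << 1 (mod 2^15) → 010011001111110 = 9854
0b111101101010100 = 111101101010100
→ ^ → 101110100101010 = 23850

23850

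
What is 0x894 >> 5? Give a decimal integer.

68

0x894 = 100010010100
shift right by 5 → 000001000100 = 68
(equivalently, floor(2196 / 32))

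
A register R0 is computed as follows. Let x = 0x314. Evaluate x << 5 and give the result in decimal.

0x314 = 000001100010100
shift left by 5 → 110001010000000 = 25216
(equivalently, 788 × 2^5 = 788 × 32)

25216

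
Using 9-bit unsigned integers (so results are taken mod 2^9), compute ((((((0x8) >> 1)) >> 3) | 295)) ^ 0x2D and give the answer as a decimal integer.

0x8 = 000001000
→ >> 1 → 000000100 = 4
→ >> 3 → 000000000 = 0
295 = 100100111
→ | → 100100111 = 295
0x2D = 000101101
→ ^ → 100001010 = 266

266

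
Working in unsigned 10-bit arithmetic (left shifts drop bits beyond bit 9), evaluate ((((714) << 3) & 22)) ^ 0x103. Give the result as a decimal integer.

714 = 1011001010
→ << 3 (mod 2^10) → 1001010000 = 592
22 = 0000010110
→ & → 0000010000 = 16
0x103 = 0100000011
→ ^ → 0100010011 = 275

275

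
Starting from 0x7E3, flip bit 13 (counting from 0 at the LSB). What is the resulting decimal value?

10211

x = 0000011111100011
bit 13 is currently 0; toggle it via x ^ (1 << 13) = x ^ 8192
→ 0010011111100011 = 10211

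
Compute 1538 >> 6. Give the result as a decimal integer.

1538 = 11000000010
shift right by 6 → 00000011000 = 24
(equivalently, floor(1538 / 64))

24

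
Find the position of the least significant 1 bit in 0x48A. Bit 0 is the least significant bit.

0x48A = 10010001010
Trailing zeros: 1, so the lowest set bit is bit 1 (value 2).

1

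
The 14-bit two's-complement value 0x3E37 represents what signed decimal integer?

-457

pattern = 11111000110111 (MSB is 1 ⇒ negative)
Invert: 00000111001000, add 1 → 00000111001001 = 457, so the value is -457.
(Equivalently: 15927 - 2^14 = 15927 - 16384 = -457.)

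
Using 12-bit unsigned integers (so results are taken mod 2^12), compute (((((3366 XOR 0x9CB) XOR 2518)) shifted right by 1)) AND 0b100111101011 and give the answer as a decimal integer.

137

3366 = 110100100110
0x9CB = 100111001011
→ XOR → 010011101101 = 1261
2518 = 100111010110
→ XOR → 110100111011 = 3387
→ shifted right by 1 → 011010011101 = 1693
0b100111101011 = 100111101011
→ AND → 000010001001 = 137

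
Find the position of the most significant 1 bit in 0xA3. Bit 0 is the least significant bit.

0xA3 = 10100011
The topmost 1 is at position 7 (since 2^7 = 128 ≤ 163 < 256).

7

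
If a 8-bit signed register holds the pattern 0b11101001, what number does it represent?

pattern = 11101001 (MSB is 1 ⇒ negative)
Invert: 00010110, add 1 → 00010111 = 23, so the value is -23.
(Equivalently: 233 - 2^8 = 233 - 256 = -23.)

-23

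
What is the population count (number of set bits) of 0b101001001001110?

n = 101001001001110
Count the 1s: 1 + 1 + 1 + 1 + 1 + 1 + 1 = 7

7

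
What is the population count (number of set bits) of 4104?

4104 = 1000000001000
Count the 1s: 1 + 1 = 2

2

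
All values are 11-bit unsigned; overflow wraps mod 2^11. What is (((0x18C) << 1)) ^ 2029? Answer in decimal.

1269

0x18C = 00110001100
→ << 1 (mod 2^11) → 01100011000 = 792
2029 = 11111101101
→ ^ → 10011110101 = 1269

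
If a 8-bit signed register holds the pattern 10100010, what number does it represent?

-94

pattern = 10100010 (MSB is 1 ⇒ negative)
Invert: 01011101, add 1 → 01011110 = 94, so the value is -94.
(Equivalently: 162 - 2^8 = 162 - 256 = -94.)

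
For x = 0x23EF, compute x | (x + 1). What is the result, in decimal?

9215

x = 10001111101111 = 9199
x + 1 = 10001111110000
OR    = 10001111111111 = 9215
(x | (x + 1) sets the lowest cleared bit.)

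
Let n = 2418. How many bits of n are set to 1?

2418 = 100101110010
Count the 1s: 1 + 1 + 1 + 1 + 1 + 1 = 6

6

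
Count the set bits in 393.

393 = 110001001
Count the 1s: 1 + 1 + 1 + 1 = 4

4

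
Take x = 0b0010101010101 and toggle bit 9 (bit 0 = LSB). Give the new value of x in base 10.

x = 0010101010101
bit 9 is currently 0; toggle it via x ^ (1 << 9) = x ^ 512
→ 0011101010101 = 1877

1877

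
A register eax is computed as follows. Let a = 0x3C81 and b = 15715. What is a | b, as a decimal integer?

0x3C81 = 11110010000001
15715 = 11110101100011
 OR → 11110111100011 = 15843

15843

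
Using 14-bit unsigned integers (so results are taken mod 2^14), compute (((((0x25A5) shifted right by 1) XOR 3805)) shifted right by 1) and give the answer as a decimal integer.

0x25A5 = 10010110100101
→ shifted right by 1 → 01001011010010 = 4818
3805 = 00111011011101
→ XOR → 01110000001111 = 7183
→ shifted right by 1 → 00111000000111 = 3591

3591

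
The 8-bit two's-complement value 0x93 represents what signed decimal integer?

pattern = 10010011 (MSB is 1 ⇒ negative)
Invert: 01101100, add 1 → 01101101 = 109, so the value is -109.
(Equivalently: 147 - 2^8 = 147 - 256 = -109.)

-109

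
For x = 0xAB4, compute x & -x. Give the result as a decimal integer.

x = 101010110100 = 2740
-x (two's complement) = …010101001100
AND   = 000000000100 = 4
(x & -x isolates the lowest set bit of x.)

4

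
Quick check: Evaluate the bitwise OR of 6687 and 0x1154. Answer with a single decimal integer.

7007

6687 = 1101000011111
0x1154 = 1000101010100
 OR → 1101101011111 = 7007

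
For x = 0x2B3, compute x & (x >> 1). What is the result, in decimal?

x = 1010110011 = 691
x>>1 = 0101011001
AND  = 0000010001 = 17
(x & (x >> 1) has a 1 wherever x has two consecutive 1 bits.)

17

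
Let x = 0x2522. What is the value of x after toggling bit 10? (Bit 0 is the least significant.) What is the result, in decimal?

8482

x = 10010100100010
bit 10 is currently 1; toggle it via x ^ (1 << 10) = x ^ 1024
→ 10000100100010 = 8482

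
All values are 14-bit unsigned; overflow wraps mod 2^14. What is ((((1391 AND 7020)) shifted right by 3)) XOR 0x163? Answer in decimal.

1391 = 00010101101111
7020 = 01101101101100
→ AND → 00000101101100 = 364
→ shifted right by 3 → 00000000101101 = 45
0x163 = 00000101100011
→ XOR → 00000101001110 = 334

334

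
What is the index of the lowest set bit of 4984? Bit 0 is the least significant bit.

3

4984 = 1001101111000
Trailing zeros: 3, so the lowest set bit is bit 3 (value 8).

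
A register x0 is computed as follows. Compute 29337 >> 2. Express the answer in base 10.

7334

29337 = 111001010011001
shift right by 2 → 001110010100110 = 7334
(equivalently, floor(29337 / 4))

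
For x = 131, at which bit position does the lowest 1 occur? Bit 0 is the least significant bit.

0

131 = 10000011
Trailing zeros: 0, so the lowest set bit is bit 0 (value 1).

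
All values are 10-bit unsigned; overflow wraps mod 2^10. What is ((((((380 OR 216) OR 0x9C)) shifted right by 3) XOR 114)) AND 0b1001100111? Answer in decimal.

69

380 = 0101111100
216 = 0011011000
→ OR → 0111111100 = 508
0x9C = 0010011100
→ OR → 0111111100 = 508
→ shifted right by 3 → 0000111111 = 63
114 = 0001110010
→ XOR → 0001001101 = 77
0b1001100111 = 1001100111
→ AND → 0001000101 = 69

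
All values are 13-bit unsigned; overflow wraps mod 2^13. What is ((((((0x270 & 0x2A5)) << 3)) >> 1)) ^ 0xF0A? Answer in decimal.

1930

0x270 = 0001001110000
0x2A5 = 0001010100101
→ & → 0001000100000 = 544
→ << 3 (mod 2^13) → 1000100000000 = 4352
→ >> 1 → 0100010000000 = 2176
0xF0A = 0111100001010
→ ^ → 0011110001010 = 1930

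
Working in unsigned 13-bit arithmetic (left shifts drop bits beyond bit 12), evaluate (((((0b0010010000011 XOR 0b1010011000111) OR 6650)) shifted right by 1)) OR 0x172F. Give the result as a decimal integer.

8191

0b0010010000011 = 0010010000011
0b1010011000111 = 1010011000111
→ XOR → 1000001000100 = 4164
6650 = 1100111111010
→ OR → 1100111111110 = 6654
→ shifted right by 1 → 0110011111111 = 3327
0x172F = 1011100101111
→ OR → 1111111111111 = 8191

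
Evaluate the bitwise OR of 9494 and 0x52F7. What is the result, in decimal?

30711

9494 = 010010100010110
0x52F7 = 101001011110111
 OR → 111011111110111 = 30711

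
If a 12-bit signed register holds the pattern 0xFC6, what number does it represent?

pattern = 111111000110 (MSB is 1 ⇒ negative)
Invert: 000000111001, add 1 → 000000111010 = 58, so the value is -58.
(Equivalently: 4038 - 2^12 = 4038 - 4096 = -58.)

-58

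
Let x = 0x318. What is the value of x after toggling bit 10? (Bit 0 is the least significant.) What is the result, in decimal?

1816

x = 001100011000
bit 10 is currently 0; toggle it via x ^ (1 << 10) = x ^ 1024
→ 011100011000 = 1816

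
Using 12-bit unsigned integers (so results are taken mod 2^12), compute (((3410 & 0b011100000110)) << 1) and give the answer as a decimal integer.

2564

3410 = 110101010010
0b011100000110 = 011100000110
→ & → 010100000010 = 1282
→ << 1 (mod 2^12) → 101000000100 = 2564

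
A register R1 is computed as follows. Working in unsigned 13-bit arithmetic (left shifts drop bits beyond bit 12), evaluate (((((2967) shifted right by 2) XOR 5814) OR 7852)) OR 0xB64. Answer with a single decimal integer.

2967 = 0101110010111
→ shifted right by 2 → 0001011100101 = 741
5814 = 1011010110110
→ XOR → 1010001010011 = 5203
7852 = 1111010101100
→ OR → 1111011111111 = 7935
0xB64 = 0101101100100
→ OR → 1111111111111 = 8191

8191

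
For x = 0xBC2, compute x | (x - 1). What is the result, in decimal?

x = 101111000010 = 3010
x - 1 = 101111000001
OR    = 101111000011 = 3011
(x | (x - 1) sets all bits below the lowest set bit.)

3011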